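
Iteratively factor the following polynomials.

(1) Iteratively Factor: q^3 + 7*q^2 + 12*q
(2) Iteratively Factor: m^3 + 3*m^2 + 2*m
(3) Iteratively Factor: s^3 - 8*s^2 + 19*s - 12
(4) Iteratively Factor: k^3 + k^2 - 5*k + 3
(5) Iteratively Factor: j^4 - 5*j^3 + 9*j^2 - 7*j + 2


(1) = (q + 4)*(q^2 + 3*q) = (q + 3)*(q + 4)*(q)
(2) = (m + 1)*(m^2 + 2*m) = (m + 1)*(m + 2)*(m)
(3) = (s - 4)*(s^2 - 4*s + 3) = (s - 4)*(s - 3)*(s - 1)
(4) = (k - 1)*(k^2 + 2*k - 3) = (k - 1)^2*(k + 3)
(5) = (j - 1)*(j^3 - 4*j^2 + 5*j - 2) = (j - 2)*(j - 1)*(j^2 - 2*j + 1) = (j - 2)*(j - 1)^2*(j - 1)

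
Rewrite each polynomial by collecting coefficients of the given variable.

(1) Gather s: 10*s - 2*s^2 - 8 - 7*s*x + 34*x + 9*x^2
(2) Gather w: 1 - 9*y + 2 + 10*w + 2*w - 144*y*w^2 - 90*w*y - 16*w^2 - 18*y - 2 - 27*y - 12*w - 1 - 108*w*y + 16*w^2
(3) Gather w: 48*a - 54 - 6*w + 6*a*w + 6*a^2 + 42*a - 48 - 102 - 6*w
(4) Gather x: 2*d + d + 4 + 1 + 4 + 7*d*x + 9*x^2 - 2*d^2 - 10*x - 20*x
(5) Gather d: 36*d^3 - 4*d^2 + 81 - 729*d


(1) = -2*s^2 + s*(10 - 7*x) + 9*x^2 + 34*x - 8
(2) = -144*w^2*y - 198*w*y - 54*y
(3) = 6*a^2 + 90*a + w*(6*a - 12) - 204
(4) = -2*d^2 + 3*d + 9*x^2 + x*(7*d - 30) + 9
(5) = 36*d^3 - 4*d^2 - 729*d + 81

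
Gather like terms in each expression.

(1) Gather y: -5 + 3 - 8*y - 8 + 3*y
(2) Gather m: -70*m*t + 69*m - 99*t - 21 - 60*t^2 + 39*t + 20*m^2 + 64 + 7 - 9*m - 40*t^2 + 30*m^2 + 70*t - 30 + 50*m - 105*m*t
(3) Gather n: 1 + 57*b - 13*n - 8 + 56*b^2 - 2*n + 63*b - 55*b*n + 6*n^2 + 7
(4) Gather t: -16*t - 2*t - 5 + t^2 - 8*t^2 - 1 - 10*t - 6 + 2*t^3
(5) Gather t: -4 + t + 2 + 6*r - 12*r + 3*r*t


(1) = -5*y - 10
(2) = 50*m^2 + m*(110 - 175*t) - 100*t^2 + 10*t + 20
(3) = 56*b^2 + 120*b + 6*n^2 + n*(-55*b - 15)
(4) = 2*t^3 - 7*t^2 - 28*t - 12
(5) = -6*r + t*(3*r + 1) - 2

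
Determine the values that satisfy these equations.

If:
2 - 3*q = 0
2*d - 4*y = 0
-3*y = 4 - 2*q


Then:
d = -16/9
q = 2/3
y = -8/9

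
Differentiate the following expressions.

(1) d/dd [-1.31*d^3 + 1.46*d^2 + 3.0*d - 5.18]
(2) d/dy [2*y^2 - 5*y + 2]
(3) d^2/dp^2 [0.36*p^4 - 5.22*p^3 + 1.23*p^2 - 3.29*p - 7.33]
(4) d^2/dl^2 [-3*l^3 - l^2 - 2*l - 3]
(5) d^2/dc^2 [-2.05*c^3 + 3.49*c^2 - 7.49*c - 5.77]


(1) = -3.93*d^2 + 2.92*d + 3.0
(2) = 4*y - 5
(3) = 4.32*p^2 - 31.32*p + 2.46
(4) = -18*l - 2
(5) = 6.98 - 12.3*c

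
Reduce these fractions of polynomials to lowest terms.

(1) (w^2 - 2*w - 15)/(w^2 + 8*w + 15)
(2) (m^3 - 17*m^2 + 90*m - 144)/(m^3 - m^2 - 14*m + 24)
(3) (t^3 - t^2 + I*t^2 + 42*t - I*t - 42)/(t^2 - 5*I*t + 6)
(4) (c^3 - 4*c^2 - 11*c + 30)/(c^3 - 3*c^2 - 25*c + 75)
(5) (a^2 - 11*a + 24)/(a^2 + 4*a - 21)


(1) = (w - 5)/(w + 5)
(2) = (m^2 - 14*m + 48)/(m^2 + 2*m - 8)
(3) = (t^2 + t*(-1 + 7*I) - 7*I)/(t + I)
(4) = (c^2 + c - 6)/(c^2 + 2*c - 15)
(5) = (a - 8)/(a + 7)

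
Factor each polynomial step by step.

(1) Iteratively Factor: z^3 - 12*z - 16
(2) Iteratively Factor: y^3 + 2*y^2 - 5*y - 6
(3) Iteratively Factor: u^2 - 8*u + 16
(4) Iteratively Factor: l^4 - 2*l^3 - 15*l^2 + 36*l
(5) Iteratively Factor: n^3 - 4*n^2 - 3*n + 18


(1) = (z - 4)*(z^2 + 4*z + 4) = (z - 4)*(z + 2)*(z + 2)
(2) = (y - 2)*(y^2 + 4*y + 3) = (y - 2)*(y + 1)*(y + 3)
(3) = (u - 4)*(u - 4)
(4) = (l - 3)*(l^3 + l^2 - 12*l) = (l - 3)*(l + 4)*(l^2 - 3*l) = (l - 3)^2*(l + 4)*(l)
(5) = (n - 3)*(n^2 - n - 6) = (n - 3)*(n + 2)*(n - 3)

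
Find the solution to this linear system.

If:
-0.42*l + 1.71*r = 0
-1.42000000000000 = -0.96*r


Then:
l = 6.02
r = 1.48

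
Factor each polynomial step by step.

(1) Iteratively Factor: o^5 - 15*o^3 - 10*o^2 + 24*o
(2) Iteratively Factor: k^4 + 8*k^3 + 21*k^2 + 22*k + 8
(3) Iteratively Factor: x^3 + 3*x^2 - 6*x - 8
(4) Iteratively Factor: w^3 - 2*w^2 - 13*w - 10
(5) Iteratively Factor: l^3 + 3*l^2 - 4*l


(1) = (o - 4)*(o^4 + 4*o^3 + o^2 - 6*o) = o*(o - 4)*(o^3 + 4*o^2 + o - 6) = o*(o - 4)*(o - 1)*(o^2 + 5*o + 6) = o*(o - 4)*(o - 1)*(o + 3)*(o + 2)
(2) = (k + 2)*(k^3 + 6*k^2 + 9*k + 4) = (k + 2)*(k + 4)*(k^2 + 2*k + 1) = (k + 1)*(k + 2)*(k + 4)*(k + 1)
(3) = (x + 1)*(x^2 + 2*x - 8) = (x + 1)*(x + 4)*(x - 2)
(4) = (w + 1)*(w^2 - 3*w - 10) = (w - 5)*(w + 1)*(w + 2)
(5) = (l - 1)*(l^2 + 4*l) = (l - 1)*(l + 4)*(l)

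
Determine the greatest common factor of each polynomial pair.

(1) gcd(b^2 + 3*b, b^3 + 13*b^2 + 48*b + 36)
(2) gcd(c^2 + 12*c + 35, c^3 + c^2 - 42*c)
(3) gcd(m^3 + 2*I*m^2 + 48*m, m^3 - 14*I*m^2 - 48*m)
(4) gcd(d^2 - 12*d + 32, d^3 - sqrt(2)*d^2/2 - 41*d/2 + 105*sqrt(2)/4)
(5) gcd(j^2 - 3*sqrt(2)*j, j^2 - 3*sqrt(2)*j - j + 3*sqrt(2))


(1) = 1
(2) = gcd((c + 5)*(c + 7), c*(c - 6)*(c + 7)) = c + 7
(3) = gcd(m*(m - 6*I)*(m + 8*I), m*(m - 8*I)*(m - 6*I)) = m^2 - 6*I*m
(4) = gcd((d - 8)*(d - 4), (d - 5*sqrt(2)/2)*(d - 3*sqrt(2)/2)*(d + 7*sqrt(2)/2)) = 1
(5) = j - 3*sqrt(2)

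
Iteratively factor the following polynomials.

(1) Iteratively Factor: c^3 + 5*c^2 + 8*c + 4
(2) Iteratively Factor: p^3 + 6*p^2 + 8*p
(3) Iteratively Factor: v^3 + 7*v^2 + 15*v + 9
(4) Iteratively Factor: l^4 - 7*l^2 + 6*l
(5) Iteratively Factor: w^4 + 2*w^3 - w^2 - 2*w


(1) = (c + 2)*(c^2 + 3*c + 2) = (c + 1)*(c + 2)*(c + 2)
(2) = (p + 2)*(p^2 + 4*p) = p*(p + 2)*(p + 4)
(3) = (v + 3)*(v^2 + 4*v + 3) = (v + 3)^2*(v + 1)
(4) = (l + 3)*(l^3 - 3*l^2 + 2*l) = (l - 2)*(l + 3)*(l^2 - l) = (l - 2)*(l - 1)*(l + 3)*(l)
(5) = (w)*(w^3 + 2*w^2 - w - 2) = w*(w + 1)*(w^2 + w - 2) = w*(w - 1)*(w + 1)*(w + 2)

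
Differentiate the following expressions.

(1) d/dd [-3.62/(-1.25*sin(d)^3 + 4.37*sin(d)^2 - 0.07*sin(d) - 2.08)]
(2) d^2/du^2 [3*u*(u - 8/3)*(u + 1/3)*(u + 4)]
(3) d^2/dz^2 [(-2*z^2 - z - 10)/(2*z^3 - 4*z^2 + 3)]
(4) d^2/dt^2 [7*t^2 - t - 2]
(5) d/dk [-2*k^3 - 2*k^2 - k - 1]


(1) = (-13.575*sin(d)^2 + 31.6388*sin(d) - 0.2534)*cos(d)/(1.25*sin(d)^3 - 4.37*sin(d)^2 + 0.07*sin(d) + 2.08)^2
(2) = 36*u^2 + 30*u - 184/3
(3) = 4*(-4*z^6 - 6*z^5 - 108*z^4 + 354*z^3 - 258*z^2 + 72*z - 69)/(8*z^9 - 48*z^8 + 96*z^7 - 28*z^6 - 144*z^5 + 144*z^4 + 54*z^3 - 108*z^2 + 27)
(4) = 14
(5) = -6*k^2 - 4*k - 1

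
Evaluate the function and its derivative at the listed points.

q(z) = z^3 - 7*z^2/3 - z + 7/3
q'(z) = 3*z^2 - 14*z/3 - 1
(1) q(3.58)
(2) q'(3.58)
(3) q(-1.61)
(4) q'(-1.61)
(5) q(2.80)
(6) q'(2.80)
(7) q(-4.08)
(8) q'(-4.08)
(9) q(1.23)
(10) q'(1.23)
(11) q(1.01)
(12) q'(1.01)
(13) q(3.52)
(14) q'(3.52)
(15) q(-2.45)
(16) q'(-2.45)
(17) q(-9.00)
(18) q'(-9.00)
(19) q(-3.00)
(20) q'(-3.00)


(1) = 14.73
(2) = 20.74
(3) = -6.28
(4) = 14.29
(5) = 3.19
(6) = 9.45
(7) = -100.35
(8) = 67.98
(9) = -0.57
(10) = -2.20
(11) = -0.03
(12) = -2.65
(13) = 13.52
(14) = 19.74
(15) = -23.93
(16) = 28.44
(17) = -906.67
(18) = 284.00
(19) = -42.67
(20) = 40.00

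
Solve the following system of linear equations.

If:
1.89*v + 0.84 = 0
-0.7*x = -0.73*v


Then:
v = -0.44
x = -0.46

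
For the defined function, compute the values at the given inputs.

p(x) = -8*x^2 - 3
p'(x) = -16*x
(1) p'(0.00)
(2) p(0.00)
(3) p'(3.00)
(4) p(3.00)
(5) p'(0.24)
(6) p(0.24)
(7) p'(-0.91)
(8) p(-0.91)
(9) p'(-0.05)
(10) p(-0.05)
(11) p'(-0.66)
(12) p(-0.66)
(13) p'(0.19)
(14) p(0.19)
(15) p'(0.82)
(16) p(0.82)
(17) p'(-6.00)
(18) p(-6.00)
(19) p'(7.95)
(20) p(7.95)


(1) = 0.00
(2) = -3.00
(3) = -48.00
(4) = -75.00
(5) = -3.84
(6) = -3.46
(7) = 14.56
(8) = -9.62
(9) = 0.80
(10) = -3.02
(11) = 10.56
(12) = -6.48
(13) = -3.04
(14) = -3.29
(15) = -13.12
(16) = -8.38
(17) = 96.00
(18) = -291.00
(19) = -127.20
(20) = -508.62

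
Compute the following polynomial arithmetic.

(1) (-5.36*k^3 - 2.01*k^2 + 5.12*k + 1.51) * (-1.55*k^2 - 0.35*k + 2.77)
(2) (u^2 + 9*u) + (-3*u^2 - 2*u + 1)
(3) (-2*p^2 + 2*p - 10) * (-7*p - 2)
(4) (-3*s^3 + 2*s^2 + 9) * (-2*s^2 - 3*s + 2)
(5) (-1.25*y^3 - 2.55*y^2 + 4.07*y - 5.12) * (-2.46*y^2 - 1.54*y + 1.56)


(1) = 8.308*k^5 + 4.9915*k^4 - 22.0797*k^3 - 9.7002*k^2 + 13.6539*k + 4.1827
(2) = -2*u^2 + 7*u + 1
(3) = 14*p^3 - 10*p^2 + 66*p + 20
(4) = 6*s^5 + 5*s^4 - 12*s^3 - 14*s^2 - 27*s + 18
(5) = 3.075*y^5 + 8.198*y^4 - 8.0352*y^3 + 2.3494*y^2 + 14.234*y - 7.9872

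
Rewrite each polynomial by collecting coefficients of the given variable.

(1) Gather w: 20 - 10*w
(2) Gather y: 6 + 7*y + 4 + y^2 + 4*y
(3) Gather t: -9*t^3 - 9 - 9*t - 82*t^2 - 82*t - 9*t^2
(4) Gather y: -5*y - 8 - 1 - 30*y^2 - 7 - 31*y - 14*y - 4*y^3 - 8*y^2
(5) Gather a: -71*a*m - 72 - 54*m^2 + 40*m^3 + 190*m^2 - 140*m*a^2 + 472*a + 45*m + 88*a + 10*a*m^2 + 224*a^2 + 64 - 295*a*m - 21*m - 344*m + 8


(1) = 20 - 10*w
(2) = y^2 + 11*y + 10
(3) = -9*t^3 - 91*t^2 - 91*t - 9
(4) = -4*y^3 - 38*y^2 - 50*y - 16
(5) = a^2*(224 - 140*m) + a*(10*m^2 - 366*m + 560) + 40*m^3 + 136*m^2 - 320*m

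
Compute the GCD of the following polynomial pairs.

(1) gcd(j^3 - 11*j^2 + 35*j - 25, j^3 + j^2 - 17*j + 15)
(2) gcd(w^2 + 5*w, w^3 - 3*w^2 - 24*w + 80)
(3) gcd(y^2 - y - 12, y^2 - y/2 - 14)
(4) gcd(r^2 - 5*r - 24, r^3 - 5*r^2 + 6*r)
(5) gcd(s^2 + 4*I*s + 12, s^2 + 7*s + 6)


(1) = gcd((j - 5)^2*(j - 1), (j - 3)*(j - 1)*(j + 5)) = j - 1
(2) = w + 5
(3) = y - 4
(4) = 1
(5) = 1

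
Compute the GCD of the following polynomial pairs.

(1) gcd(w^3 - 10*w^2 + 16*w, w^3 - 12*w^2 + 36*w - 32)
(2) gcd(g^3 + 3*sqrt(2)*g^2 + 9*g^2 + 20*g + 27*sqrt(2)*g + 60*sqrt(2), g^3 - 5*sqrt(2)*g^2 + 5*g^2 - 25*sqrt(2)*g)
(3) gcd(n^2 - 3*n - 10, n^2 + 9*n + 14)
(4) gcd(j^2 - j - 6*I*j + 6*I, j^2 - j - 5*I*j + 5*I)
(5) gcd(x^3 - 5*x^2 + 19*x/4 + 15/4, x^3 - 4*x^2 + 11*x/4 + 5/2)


(1) = gcd(w*(w - 8)*(w - 2), (w - 8)*(w - 2)^2) = w^2 - 10*w + 16
(2) = gcd((g + 4)*(g + 5)*(g + 3*sqrt(2)), g*(g + 5)*(g - 5*sqrt(2))) = g + 5
(3) = gcd((n - 5)*(n + 2), (n + 2)*(n + 7)) = n + 2
(4) = gcd((j - 1)*(j - 6*I), (j - 1)*(j - 5*I)) = j - 1
(5) = x^2 - 2*x - 5/4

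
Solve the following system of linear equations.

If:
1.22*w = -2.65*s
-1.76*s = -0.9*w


Then:
s = 0.00
w = 0.00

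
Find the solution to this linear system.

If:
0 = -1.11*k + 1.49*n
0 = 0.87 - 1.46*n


Then:
k = 0.80
n = 0.60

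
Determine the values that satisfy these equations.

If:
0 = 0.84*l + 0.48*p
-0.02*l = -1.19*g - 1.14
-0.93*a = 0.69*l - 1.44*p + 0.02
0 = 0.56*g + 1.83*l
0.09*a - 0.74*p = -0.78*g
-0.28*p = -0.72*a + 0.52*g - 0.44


Then:
No Solution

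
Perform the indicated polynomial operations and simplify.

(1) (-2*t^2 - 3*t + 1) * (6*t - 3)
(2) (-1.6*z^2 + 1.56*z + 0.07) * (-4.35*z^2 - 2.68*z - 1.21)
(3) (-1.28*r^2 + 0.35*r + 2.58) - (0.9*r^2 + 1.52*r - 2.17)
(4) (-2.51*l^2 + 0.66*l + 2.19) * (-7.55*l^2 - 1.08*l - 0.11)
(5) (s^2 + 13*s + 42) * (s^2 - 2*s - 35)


(1) = -12*t^3 - 12*t^2 + 15*t - 3
(2) = 6.96*z^4 - 2.498*z^3 - 2.5493*z^2 - 2.0752*z - 0.0847
(3) = -2.18*r^2 - 1.17*r + 4.75
(4) = 18.9505*l^4 - 2.2722*l^3 - 16.9712*l^2 - 2.4378*l - 0.2409
(5) = s^4 + 11*s^3 - 19*s^2 - 539*s - 1470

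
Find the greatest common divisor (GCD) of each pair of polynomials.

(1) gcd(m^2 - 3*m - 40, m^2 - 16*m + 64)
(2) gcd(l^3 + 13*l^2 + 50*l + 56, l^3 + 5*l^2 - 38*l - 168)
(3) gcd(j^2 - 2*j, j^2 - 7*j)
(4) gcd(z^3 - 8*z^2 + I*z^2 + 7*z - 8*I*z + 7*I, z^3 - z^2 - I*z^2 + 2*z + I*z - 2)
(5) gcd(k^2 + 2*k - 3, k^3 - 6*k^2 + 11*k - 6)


(1) = gcd((m - 8)*(m + 5), (m - 8)^2) = m - 8
(2) = gcd((l + 2)*(l + 4)*(l + 7), (l - 6)*(l + 4)*(l + 7)) = l^2 + 11*l + 28
(3) = gcd(j*(j - 2), j*(j - 7)) = j
(4) = z^2 + z*(-1 + I) - I
(5) = gcd((k - 1)*(k + 3), (k - 3)*(k - 2)*(k - 1)) = k - 1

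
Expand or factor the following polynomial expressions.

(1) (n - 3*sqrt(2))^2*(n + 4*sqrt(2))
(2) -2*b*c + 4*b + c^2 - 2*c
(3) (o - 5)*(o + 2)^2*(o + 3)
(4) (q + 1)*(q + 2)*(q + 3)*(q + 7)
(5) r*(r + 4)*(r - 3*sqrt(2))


(1) = n^3 - 2*sqrt(2)*n^2 - 30*n + 72*sqrt(2)
(2) = (-2*b + c)*(c - 2)
(3) = o^4 + 2*o^3 - 19*o^2 - 68*o - 60
(4) = q^4 + 13*q^3 + 53*q^2 + 83*q + 42
(5) = r^3 - 3*sqrt(2)*r^2 + 4*r^2 - 12*sqrt(2)*r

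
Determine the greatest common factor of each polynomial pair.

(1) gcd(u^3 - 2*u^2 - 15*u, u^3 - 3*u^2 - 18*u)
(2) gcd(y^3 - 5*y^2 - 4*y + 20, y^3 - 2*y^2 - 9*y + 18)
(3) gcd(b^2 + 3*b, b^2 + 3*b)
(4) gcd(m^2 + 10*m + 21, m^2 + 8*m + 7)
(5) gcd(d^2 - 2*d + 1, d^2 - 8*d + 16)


(1) = u^2 + 3*u
(2) = y - 2
(3) = b^2 + 3*b
(4) = gcd((m + 3)*(m + 7), (m + 1)*(m + 7)) = m + 7
(5) = 1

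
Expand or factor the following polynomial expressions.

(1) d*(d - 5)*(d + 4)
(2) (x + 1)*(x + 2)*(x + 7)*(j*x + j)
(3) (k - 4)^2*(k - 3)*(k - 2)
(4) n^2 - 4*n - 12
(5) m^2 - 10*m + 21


(1) = d^3 - d^2 - 20*d
(2) = j*x^4 + 11*j*x^3 + 33*j*x^2 + 37*j*x + 14*j
(3) = k^4 - 13*k^3 + 62*k^2 - 128*k + 96
(4) = (n - 6)*(n + 2)
(5) = (m - 7)*(m - 3)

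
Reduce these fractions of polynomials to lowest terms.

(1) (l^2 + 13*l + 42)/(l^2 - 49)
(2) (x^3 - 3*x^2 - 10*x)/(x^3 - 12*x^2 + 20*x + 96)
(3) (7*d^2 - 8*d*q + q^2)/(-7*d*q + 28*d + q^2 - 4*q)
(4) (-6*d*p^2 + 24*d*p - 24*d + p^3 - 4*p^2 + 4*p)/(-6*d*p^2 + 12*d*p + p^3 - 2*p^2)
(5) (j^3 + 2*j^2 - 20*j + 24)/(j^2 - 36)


(1) = (l + 6)/(l - 7)
(2) = (x^2 - 5*x)/(x^2 - 14*x + 48)
(3) = (-d + q)/(q - 4)
(4) = (p - 2)/p
(5) = (j^2 - 4*j + 4)/(j - 6)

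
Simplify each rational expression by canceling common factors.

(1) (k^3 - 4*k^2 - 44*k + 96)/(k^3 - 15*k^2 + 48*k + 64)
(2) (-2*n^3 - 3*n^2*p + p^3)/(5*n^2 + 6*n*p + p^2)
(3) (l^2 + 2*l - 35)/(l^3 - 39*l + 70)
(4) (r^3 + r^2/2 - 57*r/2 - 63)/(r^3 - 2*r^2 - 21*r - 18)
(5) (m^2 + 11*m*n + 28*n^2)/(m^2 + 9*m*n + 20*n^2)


(1) = (k^2 + 4*k - 12)/(k^2 - 7*k - 8)
(2) = (-2*n^2 - n*p + p^2)/(5*n + p)
(3) = 1/(l - 2)
(4) = (2*r + 7)/(2*r + 2)
(5) = (m + 7*n)/(m + 5*n)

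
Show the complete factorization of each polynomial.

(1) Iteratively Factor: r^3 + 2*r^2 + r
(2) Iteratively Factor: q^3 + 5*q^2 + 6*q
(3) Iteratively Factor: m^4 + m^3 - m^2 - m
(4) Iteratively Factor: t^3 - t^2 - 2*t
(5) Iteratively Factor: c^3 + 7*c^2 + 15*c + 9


(1) = (r + 1)*(r^2 + r) = r*(r + 1)*(r + 1)
(2) = (q + 3)*(q^2 + 2*q) = q*(q + 3)*(q + 2)
(3) = (m + 1)*(m^3 - m) = (m - 1)*(m + 1)*(m^2 + m) = m*(m - 1)*(m + 1)*(m + 1)
(4) = (t)*(t^2 - t - 2) = t*(t - 2)*(t + 1)
(5) = (c + 3)*(c^2 + 4*c + 3) = (c + 3)^2*(c + 1)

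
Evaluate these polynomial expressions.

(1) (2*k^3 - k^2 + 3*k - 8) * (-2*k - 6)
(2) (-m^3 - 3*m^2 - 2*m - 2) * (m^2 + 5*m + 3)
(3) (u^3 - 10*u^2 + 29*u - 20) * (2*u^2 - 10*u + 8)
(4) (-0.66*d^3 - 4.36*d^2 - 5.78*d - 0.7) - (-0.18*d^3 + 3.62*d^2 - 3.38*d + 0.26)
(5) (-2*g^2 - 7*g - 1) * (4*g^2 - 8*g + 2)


(1) = -4*k^4 - 10*k^3 - 2*k + 48
(2) = -m^5 - 8*m^4 - 20*m^3 - 21*m^2 - 16*m - 6
(3) = 2*u^5 - 30*u^4 + 166*u^3 - 410*u^2 + 432*u - 160
(4) = -0.48*d^3 - 7.98*d^2 - 2.4*d - 0.96
(5) = -8*g^4 - 12*g^3 + 48*g^2 - 6*g - 2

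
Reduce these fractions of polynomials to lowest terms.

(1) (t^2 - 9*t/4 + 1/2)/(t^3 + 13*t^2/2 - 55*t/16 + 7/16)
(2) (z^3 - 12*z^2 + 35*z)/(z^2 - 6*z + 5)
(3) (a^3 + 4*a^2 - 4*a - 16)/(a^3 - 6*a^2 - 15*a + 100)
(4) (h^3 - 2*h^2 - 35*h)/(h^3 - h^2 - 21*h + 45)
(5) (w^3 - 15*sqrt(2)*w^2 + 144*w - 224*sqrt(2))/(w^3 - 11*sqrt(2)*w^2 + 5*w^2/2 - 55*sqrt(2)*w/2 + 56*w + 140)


(1) = (4*t - 8)/(4*t^2 + 27*t - 7)
(2) = (z^2 - 7*z)/(z - 1)
(3) = (a^2 - 4)/(a^2 - 10*a + 25)
(4) = (h^2 - 7*h)/(h^2 - 6*h + 9)
(5) = (2*w - 8*sqrt(2))/(2*w + 5)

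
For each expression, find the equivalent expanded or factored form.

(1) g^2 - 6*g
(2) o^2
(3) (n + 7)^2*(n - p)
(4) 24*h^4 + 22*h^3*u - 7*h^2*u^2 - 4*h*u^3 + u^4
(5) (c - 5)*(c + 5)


(1) = g*(g - 6)
(2) = o^2
(3) = n^3 - n^2*p + 14*n^2 - 14*n*p + 49*n - 49*p
(4) = (-4*h + u)*(-3*h + u)*(h + u)*(2*h + u)
(5) = c^2 - 25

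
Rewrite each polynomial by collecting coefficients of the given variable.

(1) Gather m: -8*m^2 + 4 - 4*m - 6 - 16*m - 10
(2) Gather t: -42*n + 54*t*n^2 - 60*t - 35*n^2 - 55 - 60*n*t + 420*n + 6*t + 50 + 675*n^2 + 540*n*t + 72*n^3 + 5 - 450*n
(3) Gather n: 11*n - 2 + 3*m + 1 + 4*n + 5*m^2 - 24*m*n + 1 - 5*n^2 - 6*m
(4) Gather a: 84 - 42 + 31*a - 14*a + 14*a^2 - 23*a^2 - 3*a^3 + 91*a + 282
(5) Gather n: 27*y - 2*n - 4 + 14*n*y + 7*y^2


(1) = -8*m^2 - 20*m - 12
(2) = 72*n^3 + 640*n^2 - 72*n + t*(54*n^2 + 480*n - 54)
(3) = 5*m^2 - 3*m - 5*n^2 + n*(15 - 24*m)
(4) = -3*a^3 - 9*a^2 + 108*a + 324
(5) = n*(14*y - 2) + 7*y^2 + 27*y - 4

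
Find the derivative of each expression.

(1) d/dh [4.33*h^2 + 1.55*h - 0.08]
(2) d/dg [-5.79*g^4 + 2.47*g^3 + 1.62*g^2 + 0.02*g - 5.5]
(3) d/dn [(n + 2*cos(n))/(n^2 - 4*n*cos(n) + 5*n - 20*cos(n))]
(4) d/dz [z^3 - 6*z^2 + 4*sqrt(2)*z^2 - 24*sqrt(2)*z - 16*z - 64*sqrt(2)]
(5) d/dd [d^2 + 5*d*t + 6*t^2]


(1) = 8.66*h + 1.55
(2) = -23.16*g^3 + 7.41*g^2 + 3.24*g + 0.02
(3) = (-6*n^2*sin(n) - n^2 - 30*n*sin(n) - 4*n*cos(n) + 8*cos(n)^2 - 30*cos(n))/((n + 5)^2*(n - 4*cos(n))^2)
(4) = 3*z^2 - 12*z + 8*sqrt(2)*z - 24*sqrt(2) - 16
(5) = 2*d + 5*t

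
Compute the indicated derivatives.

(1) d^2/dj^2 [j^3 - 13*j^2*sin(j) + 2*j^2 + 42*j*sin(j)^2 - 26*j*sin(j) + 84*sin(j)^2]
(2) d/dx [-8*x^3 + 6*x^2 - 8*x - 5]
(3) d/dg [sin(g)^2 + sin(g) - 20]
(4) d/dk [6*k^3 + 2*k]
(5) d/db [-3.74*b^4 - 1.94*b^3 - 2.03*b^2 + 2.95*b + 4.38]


(1) = 13*j^2*sin(j) + 26*j*sin(j) - 52*j*cos(j) + 84*j*cos(2*j) + 6*j - 26*sin(j) + 84*sin(2*j) - 52*cos(j) + 168*cos(2*j) + 4
(2) = -24*x^2 + 12*x - 8
(3) = sin(2*g) + cos(g)
(4) = 18*k^2 + 2
(5) = -14.96*b^3 - 5.82*b^2 - 4.06*b + 2.95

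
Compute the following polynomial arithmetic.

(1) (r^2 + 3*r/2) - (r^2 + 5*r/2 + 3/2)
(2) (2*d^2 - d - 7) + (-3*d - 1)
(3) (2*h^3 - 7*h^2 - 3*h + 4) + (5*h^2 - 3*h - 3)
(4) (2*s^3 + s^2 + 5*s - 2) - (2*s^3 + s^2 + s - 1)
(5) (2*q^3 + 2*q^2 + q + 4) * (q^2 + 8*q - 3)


(1) = -r - 3/2
(2) = 2*d^2 - 4*d - 8
(3) = 2*h^3 - 2*h^2 - 6*h + 1
(4) = 4*s - 1
(5) = 2*q^5 + 18*q^4 + 11*q^3 + 6*q^2 + 29*q - 12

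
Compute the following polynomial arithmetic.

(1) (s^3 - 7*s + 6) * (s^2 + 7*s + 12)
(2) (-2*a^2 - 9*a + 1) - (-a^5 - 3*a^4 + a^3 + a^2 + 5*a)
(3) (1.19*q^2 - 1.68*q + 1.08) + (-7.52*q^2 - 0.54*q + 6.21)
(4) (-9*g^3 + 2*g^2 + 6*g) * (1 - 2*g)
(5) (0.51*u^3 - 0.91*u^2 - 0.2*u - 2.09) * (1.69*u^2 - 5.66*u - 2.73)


(1) = s^5 + 7*s^4 + 5*s^3 - 43*s^2 - 42*s + 72
(2) = a^5 + 3*a^4 - a^3 - 3*a^2 - 14*a + 1
(3) = -6.33*q^2 - 2.22*q + 7.29
(4) = 18*g^4 - 13*g^3 - 10*g^2 + 6*g
(5) = 0.8619*u^5 - 4.4245*u^4 + 3.4203*u^3 + 0.0842*u^2 + 12.3754*u + 5.7057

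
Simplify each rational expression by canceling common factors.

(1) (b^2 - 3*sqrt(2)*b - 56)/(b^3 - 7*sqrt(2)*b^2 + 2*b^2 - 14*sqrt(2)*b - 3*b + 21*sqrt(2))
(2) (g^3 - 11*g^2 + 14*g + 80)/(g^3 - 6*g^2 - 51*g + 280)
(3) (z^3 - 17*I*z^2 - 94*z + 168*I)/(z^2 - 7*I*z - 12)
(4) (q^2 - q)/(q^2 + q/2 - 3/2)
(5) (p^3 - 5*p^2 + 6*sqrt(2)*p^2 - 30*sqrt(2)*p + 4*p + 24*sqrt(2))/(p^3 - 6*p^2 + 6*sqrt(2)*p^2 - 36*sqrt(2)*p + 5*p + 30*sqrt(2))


(1) = (b + 4*sqrt(2))/(b^2 + 2*b - 3)
(2) = (g + 2)/(g + 7)
(3) = (z^2 - 13*I*z - 42)/(z - 3*I)
(4) = 2*q/(2*q + 3)
(5) = (p - 4)/(p - 5)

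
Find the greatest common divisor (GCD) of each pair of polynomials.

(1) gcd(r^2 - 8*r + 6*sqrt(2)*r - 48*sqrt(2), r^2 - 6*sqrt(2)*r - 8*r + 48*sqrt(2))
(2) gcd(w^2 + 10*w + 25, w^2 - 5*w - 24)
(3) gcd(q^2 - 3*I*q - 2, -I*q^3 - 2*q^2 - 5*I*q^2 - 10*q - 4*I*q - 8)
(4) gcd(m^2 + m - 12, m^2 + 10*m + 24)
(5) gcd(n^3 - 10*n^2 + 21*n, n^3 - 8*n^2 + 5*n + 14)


(1) = r - 8
(2) = gcd((w + 5)^2, (w - 8)*(w + 3)) = 1
(3) = gcd((q - 2*I)*(q - I), (q + 4)*(q - 2*I)*(-I*q - I)) = q - 2*I
(4) = m + 4
(5) = n - 7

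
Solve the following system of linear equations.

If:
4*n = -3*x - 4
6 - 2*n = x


Then:
n = 11
x = -16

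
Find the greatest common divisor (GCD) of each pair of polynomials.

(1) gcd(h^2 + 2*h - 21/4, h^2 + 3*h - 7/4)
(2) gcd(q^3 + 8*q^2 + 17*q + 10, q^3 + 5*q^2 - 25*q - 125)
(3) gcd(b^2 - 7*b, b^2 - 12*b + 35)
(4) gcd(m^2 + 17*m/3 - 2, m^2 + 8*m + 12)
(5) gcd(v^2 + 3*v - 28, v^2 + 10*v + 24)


(1) = gcd((h - 3/2)*(h + 7/2), (h - 1/2)*(h + 7/2)) = h + 7/2
(2) = q + 5
(3) = gcd(b*(b - 7), (b - 7)*(b - 5)) = b - 7
(4) = m + 6
(5) = gcd((v - 4)*(v + 7), (v + 4)*(v + 6)) = 1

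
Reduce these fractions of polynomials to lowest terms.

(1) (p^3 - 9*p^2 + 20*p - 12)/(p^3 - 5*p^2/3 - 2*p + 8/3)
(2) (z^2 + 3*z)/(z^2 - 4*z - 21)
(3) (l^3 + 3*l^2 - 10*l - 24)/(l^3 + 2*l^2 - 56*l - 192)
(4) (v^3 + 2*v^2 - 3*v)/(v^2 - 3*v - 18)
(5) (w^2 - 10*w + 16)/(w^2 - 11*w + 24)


(1) = (3*p - 18)/(3*p + 4)
(2) = z/(z - 7)
(3) = (l^2 - l - 6)/(l^2 - 2*l - 48)
(4) = (v^2 - v)/(v - 6)
(5) = (w - 2)/(w - 3)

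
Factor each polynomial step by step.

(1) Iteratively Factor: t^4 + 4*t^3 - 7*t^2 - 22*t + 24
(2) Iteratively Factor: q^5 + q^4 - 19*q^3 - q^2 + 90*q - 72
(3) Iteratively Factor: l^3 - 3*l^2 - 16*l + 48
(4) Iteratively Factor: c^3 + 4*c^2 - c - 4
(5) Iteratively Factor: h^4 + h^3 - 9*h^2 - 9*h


(1) = (t - 2)*(t^3 + 6*t^2 + 5*t - 12) = (t - 2)*(t - 1)*(t^2 + 7*t + 12) = (t - 2)*(t - 1)*(t + 3)*(t + 4)
(2) = (q - 1)*(q^4 + 2*q^3 - 17*q^2 - 18*q + 72) = (q - 2)*(q - 1)*(q^3 + 4*q^2 - 9*q - 36) = (q - 2)*(q - 1)*(q + 3)*(q^2 + q - 12) = (q - 3)*(q - 2)*(q - 1)*(q + 3)*(q + 4)
(3) = (l - 3)*(l^2 - 16) = (l - 3)*(l + 4)*(l - 4)
(4) = (c - 1)*(c^2 + 5*c + 4) = (c - 1)*(c + 4)*(c + 1)
(5) = (h)*(h^3 + h^2 - 9*h - 9) = h*(h + 1)*(h^2 - 9) = h*(h + 1)*(h + 3)*(h - 3)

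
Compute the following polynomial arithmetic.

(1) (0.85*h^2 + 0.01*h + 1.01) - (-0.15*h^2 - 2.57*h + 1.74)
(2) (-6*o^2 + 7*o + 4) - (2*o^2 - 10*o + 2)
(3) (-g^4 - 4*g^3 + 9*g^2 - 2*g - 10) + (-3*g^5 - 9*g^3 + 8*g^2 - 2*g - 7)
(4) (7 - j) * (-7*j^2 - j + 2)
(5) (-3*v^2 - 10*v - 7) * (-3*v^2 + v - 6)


(1) = 1.0*h^2 + 2.58*h - 0.73
(2) = -8*o^2 + 17*o + 2
(3) = -3*g^5 - g^4 - 13*g^3 + 17*g^2 - 4*g - 17
(4) = 7*j^3 - 48*j^2 - 9*j + 14
(5) = 9*v^4 + 27*v^3 + 29*v^2 + 53*v + 42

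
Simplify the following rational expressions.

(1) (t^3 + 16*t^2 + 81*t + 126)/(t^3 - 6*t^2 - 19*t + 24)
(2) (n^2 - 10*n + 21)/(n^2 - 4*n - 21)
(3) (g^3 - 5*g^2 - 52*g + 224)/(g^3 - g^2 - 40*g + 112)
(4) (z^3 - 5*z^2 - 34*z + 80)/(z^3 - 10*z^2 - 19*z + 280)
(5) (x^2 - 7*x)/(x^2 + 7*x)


(1) = (t^2 + 13*t + 42)/(t^2 - 9*t + 8)
(2) = (n - 3)/(n + 3)
(3) = (g - 8)/(g - 4)
(4) = (z - 2)/(z - 7)
(5) = (x - 7)/(x + 7)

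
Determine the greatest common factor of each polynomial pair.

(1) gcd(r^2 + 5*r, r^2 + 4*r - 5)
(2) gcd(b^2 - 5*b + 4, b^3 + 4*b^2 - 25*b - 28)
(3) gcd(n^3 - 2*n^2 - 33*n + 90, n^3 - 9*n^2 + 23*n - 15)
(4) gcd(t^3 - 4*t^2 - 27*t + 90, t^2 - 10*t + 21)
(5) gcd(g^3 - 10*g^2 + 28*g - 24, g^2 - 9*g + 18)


(1) = gcd(r*(r + 5), (r - 1)*(r + 5)) = r + 5
(2) = gcd((b - 4)*(b - 1), (b - 4)*(b + 1)*(b + 7)) = b - 4
(3) = n^2 - 8*n + 15
(4) = gcd((t - 6)*(t - 3)*(t + 5), (t - 7)*(t - 3)) = t - 3
(5) = gcd((g - 6)*(g - 2)^2, (g - 6)*(g - 3)) = g - 6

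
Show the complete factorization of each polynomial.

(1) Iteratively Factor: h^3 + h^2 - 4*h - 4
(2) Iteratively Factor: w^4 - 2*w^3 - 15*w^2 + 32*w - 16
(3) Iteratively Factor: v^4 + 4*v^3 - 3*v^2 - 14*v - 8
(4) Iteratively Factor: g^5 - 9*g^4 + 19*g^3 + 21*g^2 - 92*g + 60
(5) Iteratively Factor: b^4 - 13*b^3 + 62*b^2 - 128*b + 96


(1) = (h + 1)*(h^2 - 4) = (h - 2)*(h + 1)*(h + 2)
(2) = (w - 1)*(w^3 - w^2 - 16*w + 16) = (w - 1)*(w + 4)*(w^2 - 5*w + 4) = (w - 1)^2*(w + 4)*(w - 4)
(3) = (v + 4)*(v^3 - 3*v - 2) = (v + 1)*(v + 4)*(v^2 - v - 2) = (v - 2)*(v + 1)*(v + 4)*(v + 1)
(4) = (g - 2)*(g^4 - 7*g^3 + 5*g^2 + 31*g - 30) = (g - 3)*(g - 2)*(g^3 - 4*g^2 - 7*g + 10) = (g - 3)*(g - 2)*(g + 2)*(g^2 - 6*g + 5) = (g - 5)*(g - 3)*(g - 2)*(g + 2)*(g - 1)
(5) = (b - 4)*(b^3 - 9*b^2 + 26*b - 24) = (b - 4)*(b - 3)*(b^2 - 6*b + 8) = (b - 4)*(b - 3)*(b - 2)*(b - 4)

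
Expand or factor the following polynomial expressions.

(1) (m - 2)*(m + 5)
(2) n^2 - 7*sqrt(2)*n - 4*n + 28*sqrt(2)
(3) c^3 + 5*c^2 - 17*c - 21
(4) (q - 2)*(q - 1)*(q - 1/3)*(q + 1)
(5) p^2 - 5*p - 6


(1) = m^2 + 3*m - 10
(2) = (n - 4)*(n - 7*sqrt(2))
(3) = (c - 3)*(c + 1)*(c + 7)
(4) = q^4 - 7*q^3/3 - q^2/3 + 7*q/3 - 2/3
(5) = (p - 6)*(p + 1)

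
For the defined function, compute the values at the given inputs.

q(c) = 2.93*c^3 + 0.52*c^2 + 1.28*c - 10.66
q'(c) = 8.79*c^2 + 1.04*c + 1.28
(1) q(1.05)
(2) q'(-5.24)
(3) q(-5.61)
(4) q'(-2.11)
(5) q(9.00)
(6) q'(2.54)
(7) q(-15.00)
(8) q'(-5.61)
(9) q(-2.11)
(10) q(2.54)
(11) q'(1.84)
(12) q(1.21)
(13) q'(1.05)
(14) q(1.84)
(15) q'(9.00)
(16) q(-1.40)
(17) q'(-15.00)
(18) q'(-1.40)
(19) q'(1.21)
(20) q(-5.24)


(1) = -5.35
(2) = 237.18
(3) = -518.79
(4) = 38.22
(5) = 2178.95
(6) = 60.63
(7) = -9801.61
(8) = 272.09
(9) = -38.57
(10) = 43.96
(11) = 32.95
(12) = -3.16
(13) = 12.06
(14) = 11.71
(15) = 722.63
(16) = -19.47
(17) = 1963.43
(18) = 17.05
(19) = 15.41
(20) = -424.65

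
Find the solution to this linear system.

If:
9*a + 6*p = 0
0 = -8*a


Then:
a = 0
p = 0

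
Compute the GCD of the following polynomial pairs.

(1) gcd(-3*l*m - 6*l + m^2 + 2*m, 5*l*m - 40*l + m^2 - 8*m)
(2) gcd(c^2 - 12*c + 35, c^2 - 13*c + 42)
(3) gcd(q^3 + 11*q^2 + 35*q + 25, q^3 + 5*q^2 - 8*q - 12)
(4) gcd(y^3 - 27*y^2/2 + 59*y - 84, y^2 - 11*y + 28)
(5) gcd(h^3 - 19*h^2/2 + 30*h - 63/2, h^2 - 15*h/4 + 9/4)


(1) = gcd((-3*l + m)*(m + 2), (5*l + m)*(m - 8)) = 1
(2) = c - 7
(3) = gcd((q + 1)*(q + 5)^2, (q - 2)*(q + 1)*(q + 6)) = q + 1
(4) = gcd((y - 6)*(y - 4)*(y - 7/2), (y - 7)*(y - 4)) = y - 4
(5) = gcd((h - 7/2)*(h - 3)^2, (h - 3)*(h - 3/4)) = h - 3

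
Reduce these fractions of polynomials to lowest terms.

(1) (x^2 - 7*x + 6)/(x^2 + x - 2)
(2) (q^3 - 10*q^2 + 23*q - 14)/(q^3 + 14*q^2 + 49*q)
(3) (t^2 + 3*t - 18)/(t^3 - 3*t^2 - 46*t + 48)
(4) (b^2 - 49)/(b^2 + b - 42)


(1) = (x - 6)/(x + 2)
(2) = (q^3 - 10*q^2 + 23*q - 14)/(q^3 + 14*q^2 + 49*q)
(3) = (t - 3)/(t^2 - 9*t + 8)
(4) = (b - 7)/(b - 6)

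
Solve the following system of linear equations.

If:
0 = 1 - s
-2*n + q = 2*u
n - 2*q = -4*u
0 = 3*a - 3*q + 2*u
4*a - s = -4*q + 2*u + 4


Then:
a = 10/17
n = 0
q = 15/17
s = 1
u = 15/34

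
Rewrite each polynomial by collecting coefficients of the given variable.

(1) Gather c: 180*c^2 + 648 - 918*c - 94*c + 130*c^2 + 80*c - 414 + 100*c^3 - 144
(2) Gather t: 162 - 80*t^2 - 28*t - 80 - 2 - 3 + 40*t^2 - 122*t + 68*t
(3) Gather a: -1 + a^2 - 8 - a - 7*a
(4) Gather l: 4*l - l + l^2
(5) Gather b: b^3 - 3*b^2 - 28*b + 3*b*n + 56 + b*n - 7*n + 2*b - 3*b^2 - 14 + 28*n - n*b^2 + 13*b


(1) = 100*c^3 + 310*c^2 - 932*c + 90
(2) = -40*t^2 - 82*t + 77
(3) = a^2 - 8*a - 9
(4) = l^2 + 3*l
(5) = b^3 + b^2*(-n - 6) + b*(4*n - 13) + 21*n + 42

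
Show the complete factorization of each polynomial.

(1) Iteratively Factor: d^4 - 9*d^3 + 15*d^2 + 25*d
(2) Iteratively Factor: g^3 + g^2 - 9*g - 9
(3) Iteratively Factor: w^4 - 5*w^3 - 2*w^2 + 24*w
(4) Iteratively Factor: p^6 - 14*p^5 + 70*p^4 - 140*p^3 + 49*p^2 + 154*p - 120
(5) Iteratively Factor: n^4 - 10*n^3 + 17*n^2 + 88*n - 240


(1) = (d - 5)*(d^3 - 4*d^2 - 5*d) = (d - 5)^2*(d^2 + d) = (d - 5)^2*(d + 1)*(d)
(2) = (g - 3)*(g^2 + 4*g + 3) = (g - 3)*(g + 1)*(g + 3)
(3) = (w)*(w^3 - 5*w^2 - 2*w + 24) = w*(w - 4)*(w^2 - w - 6) = w*(w - 4)*(w - 3)*(w + 2)
(4) = (p + 1)*(p^5 - 15*p^4 + 85*p^3 - 225*p^2 + 274*p - 120) = (p - 2)*(p + 1)*(p^4 - 13*p^3 + 59*p^2 - 107*p + 60) = (p - 4)*(p - 2)*(p + 1)*(p^3 - 9*p^2 + 23*p - 15) = (p - 4)*(p - 3)*(p - 2)*(p + 1)*(p^2 - 6*p + 5) = (p - 4)*(p - 3)*(p - 2)*(p - 1)*(p + 1)*(p - 5)
(5) = (n - 4)*(n^3 - 6*n^2 - 7*n + 60) = (n - 4)^2*(n^2 - 2*n - 15) = (n - 4)^2*(n + 3)*(n - 5)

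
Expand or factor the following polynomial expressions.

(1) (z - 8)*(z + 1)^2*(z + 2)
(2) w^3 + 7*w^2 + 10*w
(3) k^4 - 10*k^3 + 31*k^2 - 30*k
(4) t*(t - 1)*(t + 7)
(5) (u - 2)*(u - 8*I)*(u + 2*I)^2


(1) = z^4 - 4*z^3 - 27*z^2 - 38*z - 16
(2) = w*(w + 2)*(w + 5)
(3) = k*(k - 5)*(k - 3)*(k - 2)
(4) = t^3 + 6*t^2 - 7*t
(5) = u^4 - 2*u^3 - 4*I*u^3 + 28*u^2 + 8*I*u^2 - 56*u + 32*I*u - 64*I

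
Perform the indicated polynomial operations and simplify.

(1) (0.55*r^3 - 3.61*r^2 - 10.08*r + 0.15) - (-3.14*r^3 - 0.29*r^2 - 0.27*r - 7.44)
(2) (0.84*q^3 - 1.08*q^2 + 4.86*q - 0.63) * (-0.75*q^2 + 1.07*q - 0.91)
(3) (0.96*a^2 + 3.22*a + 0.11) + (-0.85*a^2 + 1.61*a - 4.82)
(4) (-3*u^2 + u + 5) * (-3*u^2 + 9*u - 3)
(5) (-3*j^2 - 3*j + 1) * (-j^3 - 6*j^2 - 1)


(1) = 3.69*r^3 - 3.32*r^2 - 9.81*r + 7.59
(2) = -0.63*q^5 + 1.7088*q^4 - 5.565*q^3 + 6.6555*q^2 - 5.0967*q + 0.5733
(3) = 0.11*a^2 + 4.83*a - 4.71
(4) = 9*u^4 - 30*u^3 + 3*u^2 + 42*u - 15
(5) = 3*j^5 + 21*j^4 + 17*j^3 - 3*j^2 + 3*j - 1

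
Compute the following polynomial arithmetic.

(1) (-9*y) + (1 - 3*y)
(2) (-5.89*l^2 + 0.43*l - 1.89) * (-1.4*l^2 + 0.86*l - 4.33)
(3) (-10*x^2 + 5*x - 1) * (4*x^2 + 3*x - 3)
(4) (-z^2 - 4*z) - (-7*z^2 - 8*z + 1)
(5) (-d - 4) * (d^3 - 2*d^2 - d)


(1) = 1 - 12*y
(2) = 8.246*l^4 - 5.6674*l^3 + 28.5195*l^2 - 3.4873*l + 8.1837
(3) = -40*x^4 - 10*x^3 + 41*x^2 - 18*x + 3
(4) = 6*z^2 + 4*z - 1
(5) = -d^4 - 2*d^3 + 9*d^2 + 4*d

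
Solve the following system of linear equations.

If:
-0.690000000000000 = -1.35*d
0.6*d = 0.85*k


Then:
d = 0.51
k = 0.36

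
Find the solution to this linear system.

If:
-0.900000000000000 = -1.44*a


Then:
a = 0.62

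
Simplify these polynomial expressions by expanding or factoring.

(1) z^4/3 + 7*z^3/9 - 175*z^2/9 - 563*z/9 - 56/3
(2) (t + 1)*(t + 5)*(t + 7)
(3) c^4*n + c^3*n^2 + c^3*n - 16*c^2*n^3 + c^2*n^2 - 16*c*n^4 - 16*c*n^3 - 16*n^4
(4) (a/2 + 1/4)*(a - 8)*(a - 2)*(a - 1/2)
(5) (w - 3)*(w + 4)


(1) = (z/3 + 1)*(z - 8)*(z + 1/3)*(z + 7)
(2) = t^3 + 13*t^2 + 47*t + 35
(3) = (c - 4*n)*(c + n)*(c + 4*n)*(c*n + n)
(4) = a^4/2 - 5*a^3 + 63*a^2/8 + 5*a/4 - 2
(5) = w^2 + w - 12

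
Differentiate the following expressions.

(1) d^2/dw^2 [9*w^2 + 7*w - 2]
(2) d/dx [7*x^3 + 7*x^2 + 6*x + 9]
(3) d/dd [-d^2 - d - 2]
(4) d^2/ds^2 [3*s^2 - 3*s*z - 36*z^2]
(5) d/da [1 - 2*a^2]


(1) = 18
(2) = 21*x^2 + 14*x + 6
(3) = -2*d - 1
(4) = 6
(5) = -4*a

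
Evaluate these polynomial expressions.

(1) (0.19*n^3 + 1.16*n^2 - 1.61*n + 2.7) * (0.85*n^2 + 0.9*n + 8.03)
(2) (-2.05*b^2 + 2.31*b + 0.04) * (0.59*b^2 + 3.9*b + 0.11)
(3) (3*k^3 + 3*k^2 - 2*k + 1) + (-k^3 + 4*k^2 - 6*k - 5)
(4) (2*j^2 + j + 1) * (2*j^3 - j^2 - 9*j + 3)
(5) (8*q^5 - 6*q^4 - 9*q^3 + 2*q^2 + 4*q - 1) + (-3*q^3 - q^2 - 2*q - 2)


(1) = 0.1615*n^5 + 1.157*n^4 + 1.2012*n^3 + 10.1608*n^2 - 10.4983*n + 21.681
(2) = -1.2095*b^4 - 6.6321*b^3 + 8.8071*b^2 + 0.4101*b + 0.0044
(3) = 2*k^3 + 7*k^2 - 8*k - 4
(4) = 4*j^5 - 17*j^3 - 4*j^2 - 6*j + 3
(5) = 8*q^5 - 6*q^4 - 12*q^3 + q^2 + 2*q - 3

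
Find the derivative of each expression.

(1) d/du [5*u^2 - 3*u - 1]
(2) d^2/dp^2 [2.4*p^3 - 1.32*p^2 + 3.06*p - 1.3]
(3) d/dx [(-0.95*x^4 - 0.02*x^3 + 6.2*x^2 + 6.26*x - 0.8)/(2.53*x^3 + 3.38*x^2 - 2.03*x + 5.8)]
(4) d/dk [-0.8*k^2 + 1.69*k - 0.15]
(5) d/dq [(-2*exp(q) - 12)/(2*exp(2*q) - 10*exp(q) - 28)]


(1) = 10*u - 3
(2) = 14.4*p - 2.64
(3) = (-2.4035*x^6 - 6.422*x^5 - 9.9681*x^4 - 53.6344*x^3 - 28.0208*x^2 + 77.328*x + 34.684)/(6.4009*x^6 + 17.1028*x^5 + 1.1526*x^4 + 15.6252*x^3 + 43.3289*x^2 - 23.548*x + 33.64)
(4) = 1.69 - 1.6*k
(5) = ((exp(q) + 6)*(2*exp(q) - 5) - exp(2*q) + 5*exp(q) + 14)*exp(q)/(-exp(2*q) + 5*exp(q) + 14)^2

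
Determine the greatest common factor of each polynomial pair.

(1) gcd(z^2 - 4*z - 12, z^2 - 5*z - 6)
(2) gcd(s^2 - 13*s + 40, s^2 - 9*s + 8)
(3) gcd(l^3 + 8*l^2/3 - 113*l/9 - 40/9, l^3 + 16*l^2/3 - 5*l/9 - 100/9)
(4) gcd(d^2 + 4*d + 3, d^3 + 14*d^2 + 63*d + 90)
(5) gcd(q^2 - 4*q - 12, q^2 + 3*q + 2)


(1) = z - 6
(2) = gcd((s - 8)*(s - 5), (s - 8)*(s - 1)) = s - 8
(3) = gcd((l - 8/3)*(l + 1/3)*(l + 5), (l - 4/3)*(l + 5/3)*(l + 5)) = l + 5
(4) = d + 3
(5) = q + 2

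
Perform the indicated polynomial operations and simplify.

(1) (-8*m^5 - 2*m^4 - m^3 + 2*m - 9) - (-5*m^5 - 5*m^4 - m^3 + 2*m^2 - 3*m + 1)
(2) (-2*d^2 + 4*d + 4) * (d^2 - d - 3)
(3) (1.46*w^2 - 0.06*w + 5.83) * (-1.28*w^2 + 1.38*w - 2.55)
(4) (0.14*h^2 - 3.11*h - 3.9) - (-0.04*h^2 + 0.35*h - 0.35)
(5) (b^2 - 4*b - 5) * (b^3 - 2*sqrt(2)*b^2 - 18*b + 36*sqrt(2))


(1) = -3*m^5 + 3*m^4 - 2*m^2 + 5*m - 10
(2) = -2*d^4 + 6*d^3 + 6*d^2 - 16*d - 12
(3) = -1.8688*w^4 + 2.0916*w^3 - 11.2682*w^2 + 8.1984*w - 14.8665
(4) = 0.18*h^2 - 3.46*h - 3.55
(5) = b^5 - 4*b^4 - 2*sqrt(2)*b^4 - 23*b^3 + 8*sqrt(2)*b^3 + 46*sqrt(2)*b^2 + 72*b^2 - 144*sqrt(2)*b + 90*b - 180*sqrt(2)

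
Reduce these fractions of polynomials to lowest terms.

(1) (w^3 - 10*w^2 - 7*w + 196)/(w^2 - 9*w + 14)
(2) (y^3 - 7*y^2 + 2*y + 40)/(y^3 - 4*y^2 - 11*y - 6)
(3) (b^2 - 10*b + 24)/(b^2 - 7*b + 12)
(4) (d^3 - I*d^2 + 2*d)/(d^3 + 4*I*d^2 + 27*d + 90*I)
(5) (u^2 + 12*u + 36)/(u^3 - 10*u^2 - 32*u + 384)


(1) = (w^2 - 3*w - 28)/(w - 2)
(2) = (y^3 - 7*y^2 + 2*y + 40)/(y^3 - 4*y^2 - 11*y - 6)
(3) = (b - 6)/(b - 3)
(4) = (d^3 - I*d^2 + 2*d)/(d^3 + 4*I*d^2 + 27*d + 90*I)
(5) = (u + 6)/(u^2 - 16*u + 64)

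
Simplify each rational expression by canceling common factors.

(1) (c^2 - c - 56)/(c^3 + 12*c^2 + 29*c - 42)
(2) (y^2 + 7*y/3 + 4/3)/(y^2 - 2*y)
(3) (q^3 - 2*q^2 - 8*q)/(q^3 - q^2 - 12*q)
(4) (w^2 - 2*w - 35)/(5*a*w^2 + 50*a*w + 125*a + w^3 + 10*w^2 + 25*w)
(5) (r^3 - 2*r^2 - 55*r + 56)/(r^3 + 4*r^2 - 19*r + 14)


(1) = (c - 8)/(c^2 + 5*c - 6)
(2) = (3*y^2 + 7*y + 4)/(3*y^2 - 6*y)
(3) = (q + 2)/(q + 3)
(4) = (w - 7)/(5*a*w + 25*a + w^2 + 5*w)
(5) = (r - 8)/(r - 2)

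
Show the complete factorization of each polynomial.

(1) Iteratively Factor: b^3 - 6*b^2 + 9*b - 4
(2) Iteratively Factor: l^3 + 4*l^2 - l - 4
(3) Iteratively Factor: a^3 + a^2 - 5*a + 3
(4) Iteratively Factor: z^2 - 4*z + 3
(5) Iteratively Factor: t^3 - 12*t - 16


(1) = (b - 4)*(b^2 - 2*b + 1) = (b - 4)*(b - 1)*(b - 1)
(2) = (l + 4)*(l^2 - 1) = (l + 1)*(l + 4)*(l - 1)
(3) = (a + 3)*(a^2 - 2*a + 1) = (a - 1)*(a + 3)*(a - 1)
(4) = (z - 3)*(z - 1)
(5) = (t - 4)*(t^2 + 4*t + 4) = (t - 4)*(t + 2)*(t + 2)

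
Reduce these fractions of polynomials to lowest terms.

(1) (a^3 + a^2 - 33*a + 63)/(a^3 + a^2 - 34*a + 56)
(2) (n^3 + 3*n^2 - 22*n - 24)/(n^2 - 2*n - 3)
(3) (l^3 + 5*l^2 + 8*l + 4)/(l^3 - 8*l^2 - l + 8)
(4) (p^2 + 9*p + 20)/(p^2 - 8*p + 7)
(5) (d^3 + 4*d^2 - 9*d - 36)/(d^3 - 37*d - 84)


(1) = (a^2 - 6*a + 9)/(a^2 - 6*a + 8)
(2) = (n^2 + 2*n - 24)/(n - 3)
(3) = (l^2 + 4*l + 4)/(l^2 - 9*l + 8)
(4) = (p^2 + 9*p + 20)/(p^2 - 8*p + 7)
(5) = (d - 3)/(d - 7)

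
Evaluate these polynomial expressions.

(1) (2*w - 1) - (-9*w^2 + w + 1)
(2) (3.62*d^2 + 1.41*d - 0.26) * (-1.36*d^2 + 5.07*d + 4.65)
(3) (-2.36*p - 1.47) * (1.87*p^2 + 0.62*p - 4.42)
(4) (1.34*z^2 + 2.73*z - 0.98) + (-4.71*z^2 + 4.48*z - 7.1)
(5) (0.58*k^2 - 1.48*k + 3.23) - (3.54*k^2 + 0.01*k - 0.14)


(1) = 9*w^2 + w - 2
(2) = -4.9232*d^4 + 16.4358*d^3 + 24.3353*d^2 + 5.2383*d - 1.209
(3) = -4.4132*p^3 - 4.2121*p^2 + 9.5198*p + 6.4974
(4) = -3.37*z^2 + 7.21*z - 8.08
(5) = -2.96*k^2 - 1.49*k + 3.37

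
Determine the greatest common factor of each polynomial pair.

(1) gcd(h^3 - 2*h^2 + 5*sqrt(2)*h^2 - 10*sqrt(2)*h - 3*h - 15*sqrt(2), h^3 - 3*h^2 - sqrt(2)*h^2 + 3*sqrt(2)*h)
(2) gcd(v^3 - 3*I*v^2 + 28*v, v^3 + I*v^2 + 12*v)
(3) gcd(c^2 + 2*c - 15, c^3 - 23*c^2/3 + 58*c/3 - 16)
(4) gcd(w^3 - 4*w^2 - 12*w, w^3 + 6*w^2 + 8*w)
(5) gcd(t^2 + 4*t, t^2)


(1) = h - 3
(2) = gcd(v*(v - 7*I)*(v + 4*I), v*(v - 3*I)*(v + 4*I)) = v^2 + 4*I*v
(3) = gcd((c - 3)*(c + 5), (c - 3)*(c - 8/3)*(c - 2)) = c - 3
(4) = gcd(w*(w - 6)*(w + 2), w*(w + 2)*(w + 4)) = w^2 + 2*w
(5) = gcd(t*(t + 4), t^2) = t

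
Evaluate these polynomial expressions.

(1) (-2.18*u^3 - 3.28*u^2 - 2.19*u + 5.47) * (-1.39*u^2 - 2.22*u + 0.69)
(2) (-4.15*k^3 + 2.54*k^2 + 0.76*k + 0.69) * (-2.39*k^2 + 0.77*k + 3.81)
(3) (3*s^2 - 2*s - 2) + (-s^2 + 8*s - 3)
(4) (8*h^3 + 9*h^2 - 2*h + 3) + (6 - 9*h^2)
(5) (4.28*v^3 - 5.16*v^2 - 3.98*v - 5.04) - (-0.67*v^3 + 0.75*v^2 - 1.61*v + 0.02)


(1) = 3.0302*u^5 + 9.3988*u^4 + 8.8215*u^3 - 5.0047*u^2 - 13.6545*u + 3.7743
(2) = 9.9185*k^5 - 9.2661*k^4 - 15.6721*k^3 + 8.6135*k^2 + 3.4269*k + 2.6289
(3) = 2*s^2 + 6*s - 5
(4) = 8*h^3 - 2*h + 9
(5) = 4.95*v^3 - 5.91*v^2 - 2.37*v - 5.06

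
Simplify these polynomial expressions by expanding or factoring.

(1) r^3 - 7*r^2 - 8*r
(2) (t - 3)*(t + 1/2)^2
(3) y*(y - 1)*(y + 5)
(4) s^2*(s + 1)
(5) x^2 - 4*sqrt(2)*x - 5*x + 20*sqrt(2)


(1) = r*(r - 8)*(r + 1)
(2) = t^3 - 2*t^2 - 11*t/4 - 3/4
(3) = y^3 + 4*y^2 - 5*y
(4) = s^3 + s^2
(5) = (x - 5)*(x - 4*sqrt(2))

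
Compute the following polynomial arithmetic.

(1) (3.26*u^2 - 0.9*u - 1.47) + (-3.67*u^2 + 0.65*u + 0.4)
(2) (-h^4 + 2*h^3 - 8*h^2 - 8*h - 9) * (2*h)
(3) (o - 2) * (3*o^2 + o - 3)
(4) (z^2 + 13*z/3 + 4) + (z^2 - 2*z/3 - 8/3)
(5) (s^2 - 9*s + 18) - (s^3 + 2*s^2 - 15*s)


(1) = -0.41*u^2 - 0.25*u - 1.07
(2) = -2*h^5 + 4*h^4 - 16*h^3 - 16*h^2 - 18*h
(3) = 3*o^3 - 5*o^2 - 5*o + 6
(4) = 2*z^2 + 11*z/3 + 4/3
(5) = -s^3 - s^2 + 6*s + 18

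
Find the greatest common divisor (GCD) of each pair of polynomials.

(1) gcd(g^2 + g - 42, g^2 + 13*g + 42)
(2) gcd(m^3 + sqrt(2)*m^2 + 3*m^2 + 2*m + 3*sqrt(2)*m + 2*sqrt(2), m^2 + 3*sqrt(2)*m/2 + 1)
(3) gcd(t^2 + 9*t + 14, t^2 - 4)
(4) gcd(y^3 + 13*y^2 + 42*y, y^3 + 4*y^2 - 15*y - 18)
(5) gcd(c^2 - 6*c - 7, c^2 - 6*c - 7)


(1) = g + 7
(2) = m + sqrt(2)
(3) = t + 2
(4) = y + 6
(5) = c^2 - 6*c - 7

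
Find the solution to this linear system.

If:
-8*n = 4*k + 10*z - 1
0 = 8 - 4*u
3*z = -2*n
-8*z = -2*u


Then:
k = 1/2
n = -3/4
u = 2
z = 1/2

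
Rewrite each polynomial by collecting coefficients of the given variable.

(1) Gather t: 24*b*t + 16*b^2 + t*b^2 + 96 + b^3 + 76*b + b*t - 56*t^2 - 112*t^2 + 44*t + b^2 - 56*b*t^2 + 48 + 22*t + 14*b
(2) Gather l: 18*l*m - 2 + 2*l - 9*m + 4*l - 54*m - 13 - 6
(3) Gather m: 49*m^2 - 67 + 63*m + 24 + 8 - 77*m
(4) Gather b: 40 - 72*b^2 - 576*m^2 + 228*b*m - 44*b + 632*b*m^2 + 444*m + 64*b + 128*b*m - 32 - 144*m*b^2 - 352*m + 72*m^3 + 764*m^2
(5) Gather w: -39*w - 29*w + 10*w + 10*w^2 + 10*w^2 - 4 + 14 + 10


(1) = b^3 + 17*b^2 + 90*b + t^2*(-56*b - 168) + t*(b^2 + 25*b + 66) + 144
(2) = l*(18*m + 6) - 63*m - 21
(3) = 49*m^2 - 14*m - 35
(4) = b^2*(-144*m - 72) + b*(632*m^2 + 356*m + 20) + 72*m^3 + 188*m^2 + 92*m + 8
(5) = 20*w^2 - 58*w + 20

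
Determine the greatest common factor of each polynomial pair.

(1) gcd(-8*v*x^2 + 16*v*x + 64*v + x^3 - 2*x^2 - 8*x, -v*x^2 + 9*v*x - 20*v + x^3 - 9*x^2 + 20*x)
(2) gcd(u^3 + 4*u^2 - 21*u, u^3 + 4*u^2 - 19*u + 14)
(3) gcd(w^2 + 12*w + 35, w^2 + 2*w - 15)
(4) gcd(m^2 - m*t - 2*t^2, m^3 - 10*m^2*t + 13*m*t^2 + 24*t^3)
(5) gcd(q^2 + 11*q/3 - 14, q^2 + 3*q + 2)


(1) = gcd((-8*v + x)*(x - 4)*(x + 2), (-v + x)*(x - 5)*(x - 4)) = x - 4
(2) = u + 7
(3) = gcd((w + 5)*(w + 7), (w - 3)*(w + 5)) = w + 5
(4) = gcd((m - 2*t)*(m + t), (m - 8*t)*(m - 3*t)*(m + t)) = m + t
(5) = gcd((q - 7/3)*(q + 6), (q + 1)*(q + 2)) = 1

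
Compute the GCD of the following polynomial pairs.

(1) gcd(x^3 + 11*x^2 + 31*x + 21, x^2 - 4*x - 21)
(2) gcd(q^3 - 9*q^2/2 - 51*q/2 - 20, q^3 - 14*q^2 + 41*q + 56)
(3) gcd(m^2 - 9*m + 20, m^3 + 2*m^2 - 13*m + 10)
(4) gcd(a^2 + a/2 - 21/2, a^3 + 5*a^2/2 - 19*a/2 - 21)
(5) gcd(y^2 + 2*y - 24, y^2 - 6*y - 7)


(1) = x + 3
(2) = q^2 - 7*q - 8
(3) = 1
(4) = a^2 + a/2 - 21/2
(5) = gcd((y - 4)*(y + 6), (y - 7)*(y + 1)) = 1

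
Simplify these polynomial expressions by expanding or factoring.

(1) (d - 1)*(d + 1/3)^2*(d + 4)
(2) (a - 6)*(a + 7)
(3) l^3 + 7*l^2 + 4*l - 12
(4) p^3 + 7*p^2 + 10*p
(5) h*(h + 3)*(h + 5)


(1) = d^4 + 11*d^3/3 - 17*d^2/9 - 7*d/3 - 4/9
(2) = a^2 + a - 42
(3) = (l - 1)*(l + 2)*(l + 6)
(4) = p*(p + 2)*(p + 5)
(5) = h^3 + 8*h^2 + 15*h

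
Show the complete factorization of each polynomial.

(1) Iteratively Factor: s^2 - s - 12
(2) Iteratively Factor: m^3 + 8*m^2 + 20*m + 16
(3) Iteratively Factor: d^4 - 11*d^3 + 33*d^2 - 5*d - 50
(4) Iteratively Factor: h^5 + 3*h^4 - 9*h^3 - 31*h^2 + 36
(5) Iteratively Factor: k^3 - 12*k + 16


(1) = (s - 4)*(s + 3)
(2) = (m + 4)*(m^2 + 4*m + 4) = (m + 2)*(m + 4)*(m + 2)
(3) = (d - 2)*(d^3 - 9*d^2 + 15*d + 25) = (d - 2)*(d + 1)*(d^2 - 10*d + 25) = (d - 5)*(d - 2)*(d + 1)*(d - 5)
(4) = (h + 2)*(h^4 + h^3 - 11*h^2 - 9*h + 18) = (h - 1)*(h + 2)*(h^3 + 2*h^2 - 9*h - 18) = (h - 3)*(h - 1)*(h + 2)*(h^2 + 5*h + 6) = (h - 3)*(h - 1)*(h + 2)*(h + 3)*(h + 2)
(5) = (k - 2)*(k^2 + 2*k - 8) = (k - 2)^2*(k + 4)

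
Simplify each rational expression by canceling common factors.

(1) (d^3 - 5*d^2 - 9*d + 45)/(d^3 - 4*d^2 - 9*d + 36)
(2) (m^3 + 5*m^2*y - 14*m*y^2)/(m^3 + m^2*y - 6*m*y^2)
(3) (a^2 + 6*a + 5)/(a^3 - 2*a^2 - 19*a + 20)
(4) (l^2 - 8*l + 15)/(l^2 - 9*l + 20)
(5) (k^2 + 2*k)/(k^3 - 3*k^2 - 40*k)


(1) = (d - 5)/(d - 4)
(2) = (m + 7*y)/(m + 3*y)
(3) = (a^2 + 6*a + 5)/(a^3 - 2*a^2 - 19*a + 20)
(4) = (l - 3)/(l - 4)
(5) = (k + 2)/(k^2 - 3*k - 40)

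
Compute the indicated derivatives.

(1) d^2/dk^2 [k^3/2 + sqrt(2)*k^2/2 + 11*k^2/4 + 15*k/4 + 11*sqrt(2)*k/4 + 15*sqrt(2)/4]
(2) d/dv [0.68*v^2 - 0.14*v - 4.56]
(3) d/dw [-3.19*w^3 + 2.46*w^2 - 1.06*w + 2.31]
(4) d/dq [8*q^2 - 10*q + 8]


(1) = 3*k + sqrt(2) + 11/2
(2) = 1.36*v - 0.14
(3) = -9.57*w^2 + 4.92*w - 1.06
(4) = 16*q - 10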